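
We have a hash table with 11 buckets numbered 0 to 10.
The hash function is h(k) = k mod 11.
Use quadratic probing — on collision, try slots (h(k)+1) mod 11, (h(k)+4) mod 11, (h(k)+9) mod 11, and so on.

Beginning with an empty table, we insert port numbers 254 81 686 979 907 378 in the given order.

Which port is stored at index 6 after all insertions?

254: h=1 => slot 1
81: h=4 => slot 4
686: h=4, probe 4,5 => slot 5
979: h=0 => slot 0
907: h=5, probe 5,6 => slot 6
378: h=4, probe 4,5,8 => slot 8
Table: [979, 254, _, _, 81, 686, 907, _, 378, _, _]

907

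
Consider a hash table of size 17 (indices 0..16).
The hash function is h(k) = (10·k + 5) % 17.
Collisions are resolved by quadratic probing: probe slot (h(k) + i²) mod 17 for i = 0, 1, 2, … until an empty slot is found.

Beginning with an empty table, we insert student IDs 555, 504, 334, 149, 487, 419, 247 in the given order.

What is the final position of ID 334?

Insert 555: h=13, slot 13 empty -> index 13.
Insert 504: h=13, slot 13 occupied -> index 14.
Insert 334: h=13, slots 13,14 occupied -> index 0.
Insert 149: h=16, slot 16 empty -> index 16.
Insert 487: h=13, slots 13,14,0 occupied -> index 5.
Insert 419: h=13, slots 13,14,0,5 occupied -> index 12.
Insert 247: h=10, slot 10 empty -> index 10.
Table: [334, ∅, ∅, ∅, ∅, 487, ∅, ∅, ∅, ∅, 247, ∅, 419, 555, 504, ∅, 149]

0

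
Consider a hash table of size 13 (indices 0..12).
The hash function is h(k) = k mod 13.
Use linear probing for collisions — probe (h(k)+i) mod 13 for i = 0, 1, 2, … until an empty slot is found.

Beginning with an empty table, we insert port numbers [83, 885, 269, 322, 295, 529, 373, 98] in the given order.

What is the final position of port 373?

Insert 83: h=5, slot 5 empty => index 5.
Insert 885: h=1, slot 1 empty => index 1.
Insert 269: h=9, slot 9 empty => index 9.
Insert 322: h=10, slot 10 empty => index 10.
Insert 295: h=9, slots 9,10 occupied => index 11.
Insert 529: h=9, slots 9,10,11 occupied => index 12.
Insert 373: h=9, slots 9,10,11,12 occupied => index 0.
Insert 98: h=7, slot 7 empty => index 7.
Table: [373, 885, _, _, _, 83, _, 98, _, 269, 322, 295, 529]

0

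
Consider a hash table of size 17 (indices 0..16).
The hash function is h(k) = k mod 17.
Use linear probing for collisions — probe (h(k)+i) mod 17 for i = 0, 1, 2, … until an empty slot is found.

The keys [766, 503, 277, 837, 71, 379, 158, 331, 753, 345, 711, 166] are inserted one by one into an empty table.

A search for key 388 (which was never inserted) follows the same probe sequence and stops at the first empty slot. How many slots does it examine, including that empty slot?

2

766 hashes to 1; slot 1 is free => place at 1.
503 hashes to 10; slot 10 is free => place at 10.
277 hashes to 5; slot 5 is free => place at 5.
837 hashes to 4; slot 4 is free => place at 4.
71 hashes to 3; slot 3 is free => place at 3.
379 hashes to 5; 5 taken => place at 6.
158 hashes to 5; 5,6 taken => place at 7.
331 hashes to 8; slot 8 is free => place at 8.
753 hashes to 5; 5,6,7,8 taken => place at 9.
345 hashes to 5; 5,6,7,8,9,10 taken => place at 11.
711 hashes to 14; slot 14 is free => place at 14.
166 hashes to 13; slot 13 is free => place at 13.
Table: [—, 766, —, 71, 837, 277, 379, 158, 331, 753, 503, 345, —, 166, 711, —, —]
Lookup 388: h=14, probe 14,15 → slot 15 empty, not found.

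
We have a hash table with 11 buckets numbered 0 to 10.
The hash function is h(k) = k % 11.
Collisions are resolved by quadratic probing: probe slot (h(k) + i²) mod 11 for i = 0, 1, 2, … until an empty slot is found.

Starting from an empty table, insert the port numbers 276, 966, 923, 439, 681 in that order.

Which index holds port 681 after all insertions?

3

276 hashes to 1; slot 1 is free => place at 1.
966 hashes to 9; slot 9 is free => place at 9.
923 hashes to 10; slot 10 is free => place at 10.
439 hashes to 10; 10 taken => place at 0.
681 hashes to 10; 10,0 taken => place at 3.
Table: [439, 276, -, 681, -, -, -, -, -, 966, 923]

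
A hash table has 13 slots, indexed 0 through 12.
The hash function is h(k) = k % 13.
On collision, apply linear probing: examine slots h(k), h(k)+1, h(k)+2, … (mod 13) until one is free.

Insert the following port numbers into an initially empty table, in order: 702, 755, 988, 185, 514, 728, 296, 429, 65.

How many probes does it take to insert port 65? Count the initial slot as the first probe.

702 hashes to 0; slot 0 is free → place at 0.
755 hashes to 1; slot 1 is free → place at 1.
988 hashes to 0; 0,1 taken → place at 2.
185 hashes to 3; slot 3 is free → place at 3.
514 hashes to 7; slot 7 is free → place at 7.
728 hashes to 0; 0,1,2,3 taken → place at 4.
296 hashes to 10; slot 10 is free → place at 10.
429 hashes to 0; 0,1,2,3,4 taken → place at 5.
65 hashes to 0; 0,1,2,3,4,5 taken → place at 6.
Table: [702, 755, 988, 185, 728, 429, 65, 514, _, _, 296, _, _]

7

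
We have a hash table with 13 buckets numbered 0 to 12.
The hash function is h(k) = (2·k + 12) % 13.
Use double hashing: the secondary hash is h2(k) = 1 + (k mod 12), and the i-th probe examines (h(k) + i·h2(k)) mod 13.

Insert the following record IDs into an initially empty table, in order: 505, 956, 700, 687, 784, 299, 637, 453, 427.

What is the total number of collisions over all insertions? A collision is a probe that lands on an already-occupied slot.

505: h=8 → slot 8
956: h=0 → slot 0
700: h=8, h2=5, probe 8,0,5 → slot 5
687: h=8, h2=4, probe 8,12 → slot 12
784: h=7 → slot 7
299: h=12, h2=12, probe 12,11 → slot 11
637: h=12, h2=2, probe 12,1 → slot 1
453: h=8, h2=10, probe 8,5,2 → slot 2
427: h=8, h2=8, probe 8,3 → slot 3
Table: [956, 637, 453, 427, _, 700, _, 784, 505, _, _, 299, 687]

8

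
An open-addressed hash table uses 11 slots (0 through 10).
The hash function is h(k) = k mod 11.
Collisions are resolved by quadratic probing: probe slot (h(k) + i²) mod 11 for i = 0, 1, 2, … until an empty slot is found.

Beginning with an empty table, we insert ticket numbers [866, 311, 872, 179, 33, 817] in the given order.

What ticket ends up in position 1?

Insert 866: h=8, slot 8 empty -> index 8.
Insert 311: h=3, slot 3 empty -> index 3.
Insert 872: h=3, slot 3 occupied -> index 4.
Insert 179: h=3, slots 3,4 occupied -> index 7.
Insert 33: h=0, slot 0 empty -> index 0.
Insert 817: h=3, slots 3,4,7 occupied -> index 1.
Table: [33, 817, ., 311, 872, ., ., 179, 866, ., .]

817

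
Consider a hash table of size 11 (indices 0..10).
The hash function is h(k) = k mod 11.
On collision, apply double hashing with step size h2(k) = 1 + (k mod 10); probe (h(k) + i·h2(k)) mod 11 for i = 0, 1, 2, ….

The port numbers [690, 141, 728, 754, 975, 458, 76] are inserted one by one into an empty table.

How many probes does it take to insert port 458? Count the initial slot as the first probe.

690 hashes to 8; slot 8 is free -> place at 8.
141 hashes to 9; slot 9 is free -> place at 9.
728 hashes to 2; slot 2 is free -> place at 2.
754 hashes to 6; slot 6 is free -> place at 6.
975 hashes to 7; slot 7 is free -> place at 7.
458 hashes to 7, h2=9; 7 taken -> place at 5.
76 hashes to 10; slot 10 is free -> place at 10.
Table: [—, —, 728, —, —, 458, 754, 975, 690, 141, 76]

2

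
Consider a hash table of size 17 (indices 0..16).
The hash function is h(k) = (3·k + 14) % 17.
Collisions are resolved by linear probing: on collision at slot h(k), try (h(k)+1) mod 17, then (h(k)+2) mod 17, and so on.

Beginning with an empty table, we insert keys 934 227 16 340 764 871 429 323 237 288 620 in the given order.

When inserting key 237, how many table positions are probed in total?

7

934 hashes to 11; slot 11 is free => place at 11.
227 hashes to 15; slot 15 is free => place at 15.
16 hashes to 11; 11 taken => place at 12.
340 hashes to 14; slot 14 is free => place at 14.
764 hashes to 11; 11,12 taken => place at 13.
871 hashes to 9; slot 9 is free => place at 9.
429 hashes to 9; 9 taken => place at 10.
323 hashes to 14; 14,15 taken => place at 16.
237 hashes to 11; 11,12,13,14,15,16 taken => place at 0.
288 hashes to 11; 11,12,13,14,15,16,0 taken => place at 1.
620 hashes to 4; slot 4 is free => place at 4.
Table: [237, 288, -, -, 620, -, -, -, -, 871, 429, 934, 16, 764, 340, 227, 323]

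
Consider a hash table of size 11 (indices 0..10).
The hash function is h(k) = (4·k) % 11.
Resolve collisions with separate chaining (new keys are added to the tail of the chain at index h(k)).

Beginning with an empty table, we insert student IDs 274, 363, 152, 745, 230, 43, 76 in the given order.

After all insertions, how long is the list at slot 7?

4

274 -> bucket 7
363 -> bucket 0
152 -> bucket 3
745 -> bucket 10
230 -> bucket 7 (collision)
43 -> bucket 7 (collision)
76 -> bucket 7 (collision)
Final buckets:
0: 363
1: _
2: _
3: 152
4: _
5: _
6: _
7: 274 -> 230 -> 43 -> 76
8: _
9: _
10: 745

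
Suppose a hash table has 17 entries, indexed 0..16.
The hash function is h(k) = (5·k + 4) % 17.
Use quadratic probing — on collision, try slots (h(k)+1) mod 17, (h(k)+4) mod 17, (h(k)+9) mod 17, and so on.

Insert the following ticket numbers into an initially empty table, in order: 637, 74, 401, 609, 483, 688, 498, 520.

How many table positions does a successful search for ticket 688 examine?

637: h=10 -> slot 10
74: h=0 -> slot 0
401: h=3 -> slot 3
609: h=6 -> slot 6
483: h=5 -> slot 5
688: h=10, probe 10,11 -> slot 11
498: h=12 -> slot 12
520: h=3, probe 3,4 -> slot 4
Table: [74, —, —, 401, 520, 483, 609, —, —, —, 637, 688, 498, —, —, —, —]
Lookup 688: h=10, probe 10,11 → found at 11.

2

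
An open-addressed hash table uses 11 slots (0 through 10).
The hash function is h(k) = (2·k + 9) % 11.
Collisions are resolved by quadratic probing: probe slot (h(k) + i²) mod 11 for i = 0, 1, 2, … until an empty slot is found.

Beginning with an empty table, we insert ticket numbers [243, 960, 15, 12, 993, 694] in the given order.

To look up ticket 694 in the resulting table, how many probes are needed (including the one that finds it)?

243 hashes to 0; slot 0 is free -> place at 0.
960 hashes to 4; slot 4 is free -> place at 4.
15 hashes to 6; slot 6 is free -> place at 6.
12 hashes to 0; 0 taken -> place at 1.
993 hashes to 4; 4 taken -> place at 5.
694 hashes to 0; 0,1,4 taken -> place at 9.
Table: [243, 12, —, —, 960, 993, 15, —, —, 694, —]
Lookup 694: h=0, probe 0,1,4,9 → found at 9.

4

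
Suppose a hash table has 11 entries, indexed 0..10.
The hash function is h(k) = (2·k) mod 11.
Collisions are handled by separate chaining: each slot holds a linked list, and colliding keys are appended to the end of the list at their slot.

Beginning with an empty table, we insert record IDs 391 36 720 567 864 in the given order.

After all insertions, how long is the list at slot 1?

3

Insert 391: h=1, bucket 1 empty → new chain.
Insert 36: h=6, bucket 6 empty → new chain.
Insert 720: h=10, bucket 10 empty → new chain.
Insert 567: h=1, bucket 1 nonempty → append to chain.
Insert 864: h=1, bucket 1 nonempty → append to chain.
Final buckets:
0: ∅
1: 391 -> 567 -> 864
2: ∅
3: ∅
4: ∅
5: ∅
6: 36
7: ∅
8: ∅
9: ∅
10: 720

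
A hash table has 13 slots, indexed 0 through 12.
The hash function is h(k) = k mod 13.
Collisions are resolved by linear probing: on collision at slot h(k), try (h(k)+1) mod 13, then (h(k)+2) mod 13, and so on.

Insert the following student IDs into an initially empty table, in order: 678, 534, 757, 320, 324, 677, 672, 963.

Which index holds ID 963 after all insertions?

678 hashes to 2; slot 2 is free -> place at 2.
534 hashes to 1; slot 1 is free -> place at 1.
757 hashes to 3; slot 3 is free -> place at 3.
320 hashes to 8; slot 8 is free -> place at 8.
324 hashes to 12; slot 12 is free -> place at 12.
677 hashes to 1; 1,2,3 taken -> place at 4.
672 hashes to 9; slot 9 is free -> place at 9.
963 hashes to 1; 1,2,3,4 taken -> place at 5.
Table: [., 534, 678, 757, 677, 963, ., ., 320, 672, ., ., 324]

5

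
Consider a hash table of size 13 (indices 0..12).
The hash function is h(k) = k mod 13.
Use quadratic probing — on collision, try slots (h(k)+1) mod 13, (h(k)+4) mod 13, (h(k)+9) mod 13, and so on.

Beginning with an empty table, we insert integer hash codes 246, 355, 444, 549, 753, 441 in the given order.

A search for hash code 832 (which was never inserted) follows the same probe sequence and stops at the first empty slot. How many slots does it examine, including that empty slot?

2

Insert 246: h=12, slot 12 empty => index 12.
Insert 355: h=4, slot 4 empty => index 4.
Insert 444: h=2, slot 2 empty => index 2.
Insert 549: h=3, slot 3 empty => index 3.
Insert 753: h=12, slot 12 occupied => index 0.
Insert 441: h=12, slots 12,0,3 occupied => index 8.
Table: [753, ∅, 444, 549, 355, ∅, ∅, ∅, 441, ∅, ∅, ∅, 246]
Lookup 832: h=0, probe 0,1 → slot 1 empty, not found.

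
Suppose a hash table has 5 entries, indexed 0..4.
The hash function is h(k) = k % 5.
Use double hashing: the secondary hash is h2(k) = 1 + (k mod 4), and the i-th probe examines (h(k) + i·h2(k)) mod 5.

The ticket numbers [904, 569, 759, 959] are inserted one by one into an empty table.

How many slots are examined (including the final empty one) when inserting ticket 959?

Insert 904: h=4, slot 4 empty => index 4.
Insert 569: h=4, h2=2, slot 4 occupied => index 1.
Insert 759: h=4, h2=4, slot 4 occupied => index 3.
Insert 959: h=4, h2=4, slots 4,3 occupied => index 2.
Table: [_, 569, 959, 759, 904]

3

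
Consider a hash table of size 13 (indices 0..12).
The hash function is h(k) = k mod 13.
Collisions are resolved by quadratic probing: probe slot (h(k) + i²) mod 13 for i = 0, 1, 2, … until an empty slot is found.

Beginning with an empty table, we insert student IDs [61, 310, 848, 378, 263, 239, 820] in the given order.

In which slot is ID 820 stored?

2

Insert 61: h=9, slot 9 empty => index 9.
Insert 310: h=11, slot 11 empty => index 11.
Insert 848: h=3, slot 3 empty => index 3.
Insert 378: h=1, slot 1 empty => index 1.
Insert 263: h=3, slot 3 occupied => index 4.
Insert 239: h=5, slot 5 empty => index 5.
Insert 820: h=1, slot 1 occupied => index 2.
Table: [., 378, 820, 848, 263, 239, ., ., ., 61, ., 310, .]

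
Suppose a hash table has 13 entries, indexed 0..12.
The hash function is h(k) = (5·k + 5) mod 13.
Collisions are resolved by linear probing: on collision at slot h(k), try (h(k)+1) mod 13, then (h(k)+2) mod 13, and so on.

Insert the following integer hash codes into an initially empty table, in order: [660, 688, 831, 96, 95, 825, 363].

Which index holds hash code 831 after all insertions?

Insert 660: h=3, slot 3 empty => index 3.
Insert 688: h=0, slot 0 empty => index 0.
Insert 831: h=0, slot 0 occupied => index 1.
Insert 96: h=4, slot 4 empty => index 4.
Insert 95: h=12, slot 12 empty => index 12.
Insert 825: h=9, slot 9 empty => index 9.
Insert 363: h=0, slots 0,1 occupied => index 2.
Table: [688, 831, 363, 660, 96, —, —, —, —, 825, —, —, 95]

1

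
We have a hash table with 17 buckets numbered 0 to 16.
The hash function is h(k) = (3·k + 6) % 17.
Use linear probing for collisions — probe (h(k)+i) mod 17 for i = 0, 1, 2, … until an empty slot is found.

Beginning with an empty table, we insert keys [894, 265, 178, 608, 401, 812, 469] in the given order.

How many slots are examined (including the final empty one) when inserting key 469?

894 hashes to 2; slot 2 is free => place at 2.
265 hashes to 2; 2 taken => place at 3.
178 hashes to 13; slot 13 is free => place at 13.
608 hashes to 11; slot 11 is free => place at 11.
401 hashes to 2; 2,3 taken => place at 4.
812 hashes to 11; 11 taken => place at 12.
469 hashes to 2; 2,3,4 taken => place at 5.
Table: [-, -, 894, 265, 401, 469, -, -, -, -, -, 608, 812, 178, -, -, -]

4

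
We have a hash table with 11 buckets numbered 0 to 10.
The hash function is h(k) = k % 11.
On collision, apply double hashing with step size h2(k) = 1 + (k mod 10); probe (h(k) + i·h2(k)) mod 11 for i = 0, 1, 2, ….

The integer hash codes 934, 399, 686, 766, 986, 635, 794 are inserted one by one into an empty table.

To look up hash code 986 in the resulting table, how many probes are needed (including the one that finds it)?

934 hashes to 10; slot 10 is free -> place at 10.
399 hashes to 3; slot 3 is free -> place at 3.
686 hashes to 4; slot 4 is free -> place at 4.
766 hashes to 7; slot 7 is free -> place at 7.
986 hashes to 7, h2=7; 7,3,10 taken -> place at 6.
635 hashes to 8; slot 8 is free -> place at 8.
794 hashes to 2; slot 2 is free -> place at 2.
Table: [-, -, 794, 399, 686, -, 986, 766, 635, -, 934]
Lookup 986: h=7, h2=7, probe 7,3,10,6 → found at 6.

4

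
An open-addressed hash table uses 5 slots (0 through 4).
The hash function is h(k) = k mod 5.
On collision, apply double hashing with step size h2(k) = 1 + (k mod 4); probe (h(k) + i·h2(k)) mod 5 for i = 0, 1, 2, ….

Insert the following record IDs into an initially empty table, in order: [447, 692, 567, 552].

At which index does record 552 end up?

447 hashes to 2; slot 2 is free → place at 2.
692 hashes to 2, h2=1; 2 taken → place at 3.
567 hashes to 2, h2=4; 2 taken → place at 1.
552 hashes to 2, h2=1; 2,3 taken → place at 4.
Table: [∅, 567, 447, 692, 552]

4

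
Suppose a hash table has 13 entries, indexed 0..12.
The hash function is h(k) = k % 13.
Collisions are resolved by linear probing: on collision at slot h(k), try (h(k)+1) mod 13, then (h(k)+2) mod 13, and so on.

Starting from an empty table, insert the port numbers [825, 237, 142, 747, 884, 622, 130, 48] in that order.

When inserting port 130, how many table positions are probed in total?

825 hashes to 6; slot 6 is free → place at 6.
237 hashes to 3; slot 3 is free → place at 3.
142 hashes to 12; slot 12 is free → place at 12.
747 hashes to 6; 6 taken → place at 7.
884 hashes to 0; slot 0 is free → place at 0.
622 hashes to 11; slot 11 is free → place at 11.
130 hashes to 0; 0 taken → place at 1.
48 hashes to 9; slot 9 is free → place at 9.
Table: [884, 130, -, 237, -, -, 825, 747, -, 48, -, 622, 142]

2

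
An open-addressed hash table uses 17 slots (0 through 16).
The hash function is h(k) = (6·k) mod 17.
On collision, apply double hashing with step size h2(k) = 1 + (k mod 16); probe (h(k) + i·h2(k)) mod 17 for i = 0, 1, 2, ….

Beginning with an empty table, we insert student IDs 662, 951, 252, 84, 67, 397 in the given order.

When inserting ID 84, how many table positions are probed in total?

3

662 hashes to 11; slot 11 is free -> place at 11.
951 hashes to 11, h2=8; 11 taken -> place at 2.
252 hashes to 16; slot 16 is free -> place at 16.
84 hashes to 11, h2=5; 11,16 taken -> place at 4.
67 hashes to 11, h2=4; 11 taken -> place at 15.
397 hashes to 2, h2=14; 2,16 taken -> place at 13.
Table: [∅, ∅, 951, ∅, 84, ∅, ∅, ∅, ∅, ∅, ∅, 662, ∅, 397, ∅, 67, 252]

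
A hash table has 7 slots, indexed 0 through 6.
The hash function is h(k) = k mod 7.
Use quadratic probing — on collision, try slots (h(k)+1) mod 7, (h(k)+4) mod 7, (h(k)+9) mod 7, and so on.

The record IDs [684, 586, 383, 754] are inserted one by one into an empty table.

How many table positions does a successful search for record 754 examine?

684 hashes to 5; slot 5 is free → place at 5.
586 hashes to 5; 5 taken → place at 6.
383 hashes to 5; 5,6 taken → place at 2.
754 hashes to 5; 5,6,2 taken → place at 0.
Table: [754, —, 383, —, —, 684, 586]
Lookup 754: h=5, probe 5,6,2,0 → found at 0.

4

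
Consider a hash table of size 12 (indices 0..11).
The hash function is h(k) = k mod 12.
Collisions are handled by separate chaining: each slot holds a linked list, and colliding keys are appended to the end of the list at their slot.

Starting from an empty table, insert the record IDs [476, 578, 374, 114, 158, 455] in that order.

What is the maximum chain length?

3

476 -> bucket 8
578 -> bucket 2
374 -> bucket 2 (collision)
114 -> bucket 6
158 -> bucket 2 (collision)
455 -> bucket 11
Final buckets:
0: ∅
1: ∅
2: 578 -> 374 -> 158
3: ∅
4: ∅
5: ∅
6: 114
7: ∅
8: 476
9: ∅
10: ∅
11: 455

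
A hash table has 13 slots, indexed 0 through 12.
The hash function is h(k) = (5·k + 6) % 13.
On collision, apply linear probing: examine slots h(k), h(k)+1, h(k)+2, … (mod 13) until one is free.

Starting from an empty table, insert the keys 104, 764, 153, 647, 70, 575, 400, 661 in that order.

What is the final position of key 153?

5

104: h=6 → slot 6
764: h=4 → slot 4
153: h=4, probe 4,5 → slot 5
647: h=4, probe 4,5,6,7 → slot 7
70: h=5, probe 5,6,7,8 → slot 8
575: h=8, probe 8,9 → slot 9
400: h=4, probe 4,5,6,7,8,9,10 → slot 10
661: h=9, probe 9,10,11 → slot 11
Table: [_, _, _, _, 764, 153, 104, 647, 70, 575, 400, 661, _]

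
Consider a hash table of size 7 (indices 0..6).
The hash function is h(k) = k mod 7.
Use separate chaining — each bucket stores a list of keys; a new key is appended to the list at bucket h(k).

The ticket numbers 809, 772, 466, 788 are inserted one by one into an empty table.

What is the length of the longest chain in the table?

809 -> bucket 4
772 -> bucket 2
466 -> bucket 4 (collision)
788 -> bucket 4 (collision)
Final buckets:
0: -
1: -
2: 772
3: -
4: 809 -> 466 -> 788
5: -
6: -

3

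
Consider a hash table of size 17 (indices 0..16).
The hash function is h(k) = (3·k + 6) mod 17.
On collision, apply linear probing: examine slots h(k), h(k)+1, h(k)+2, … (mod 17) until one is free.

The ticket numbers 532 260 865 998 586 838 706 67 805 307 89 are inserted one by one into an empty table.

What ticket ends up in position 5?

260

Insert 532: h=4, slot 4 empty → index 4.
Insert 260: h=4, slot 4 occupied → index 5.
Insert 865: h=0, slot 0 empty → index 0.
Insert 998: h=8, slot 8 empty → index 8.
Insert 586: h=13, slot 13 empty → index 13.
Insert 838: h=4, slots 4,5 occupied → index 6.
Insert 706: h=16, slot 16 empty → index 16.
Insert 67: h=3, slot 3 empty → index 3.
Insert 805: h=7, slot 7 empty → index 7.
Insert 307: h=9, slot 9 empty → index 9.
Insert 89: h=1, slot 1 empty → index 1.
Table: [865, 89, -, 67, 532, 260, 838, 805, 998, 307, -, -, -, 586, -, -, 706]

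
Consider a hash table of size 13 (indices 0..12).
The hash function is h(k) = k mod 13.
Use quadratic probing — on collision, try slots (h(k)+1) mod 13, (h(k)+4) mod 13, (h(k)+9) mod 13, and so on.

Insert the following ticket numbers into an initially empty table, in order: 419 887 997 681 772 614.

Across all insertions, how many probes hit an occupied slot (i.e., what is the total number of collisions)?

419 hashes to 3; slot 3 is free -> place at 3.
887 hashes to 3; 3 taken -> place at 4.
997 hashes to 9; slot 9 is free -> place at 9.
681 hashes to 5; slot 5 is free -> place at 5.
772 hashes to 5; 5 taken -> place at 6.
614 hashes to 3; 3,4 taken -> place at 7.
Table: [_, _, _, 419, 887, 681, 772, 614, _, 997, _, _, _]

4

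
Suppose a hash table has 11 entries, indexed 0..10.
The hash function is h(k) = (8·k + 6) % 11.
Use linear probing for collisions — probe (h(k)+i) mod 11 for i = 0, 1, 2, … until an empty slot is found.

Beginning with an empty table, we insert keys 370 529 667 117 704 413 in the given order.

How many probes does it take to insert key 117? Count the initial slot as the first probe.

3

Insert 370: h=7, slot 7 empty -> index 7.
Insert 529: h=3, slot 3 empty -> index 3.
Insert 667: h=7, slot 7 occupied -> index 8.
Insert 117: h=7, slots 7,8 occupied -> index 9.
Insert 704: h=6, slot 6 empty -> index 6.
Insert 413: h=10, slot 10 empty -> index 10.
Table: [_, _, _, 529, _, _, 704, 370, 667, 117, 413]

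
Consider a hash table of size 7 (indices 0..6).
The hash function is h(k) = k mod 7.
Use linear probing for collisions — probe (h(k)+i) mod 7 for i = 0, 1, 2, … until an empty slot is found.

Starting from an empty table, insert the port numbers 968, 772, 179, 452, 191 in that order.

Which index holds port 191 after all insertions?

968: h=2 => slot 2
772: h=2, probe 2,3 => slot 3
179: h=4 => slot 4
452: h=4, probe 4,5 => slot 5
191: h=2, probe 2,3,4,5,6 => slot 6
Table: [∅, ∅, 968, 772, 179, 452, 191]

6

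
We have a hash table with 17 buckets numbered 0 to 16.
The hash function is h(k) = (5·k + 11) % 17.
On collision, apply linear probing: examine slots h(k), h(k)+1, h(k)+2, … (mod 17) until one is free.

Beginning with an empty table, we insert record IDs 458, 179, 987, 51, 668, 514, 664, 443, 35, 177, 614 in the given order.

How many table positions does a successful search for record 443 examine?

3

458 hashes to 6; slot 6 is free => place at 6.
179 hashes to 5; slot 5 is free => place at 5.
987 hashes to 16; slot 16 is free => place at 16.
51 hashes to 11; slot 11 is free => place at 11.
668 hashes to 2; slot 2 is free => place at 2.
514 hashes to 14; slot 14 is free => place at 14.
664 hashes to 16; 16 taken => place at 0.
443 hashes to 16; 16,0 taken => place at 1.
35 hashes to 16; 16,0,1,2 taken => place at 3.
177 hashes to 12; slot 12 is free => place at 12.
614 hashes to 4; slot 4 is free => place at 4.
Table: [664, 443, 668, 35, 614, 179, 458, ., ., ., ., 51, 177, ., 514, ., 987]
Lookup 443: h=16, probe 16,0,1 → found at 1.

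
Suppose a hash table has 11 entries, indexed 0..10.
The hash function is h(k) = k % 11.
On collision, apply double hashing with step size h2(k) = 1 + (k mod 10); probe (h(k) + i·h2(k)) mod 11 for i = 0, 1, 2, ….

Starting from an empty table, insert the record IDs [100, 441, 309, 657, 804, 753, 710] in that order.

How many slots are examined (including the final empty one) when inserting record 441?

Insert 100: h=1, slot 1 empty → index 1.
Insert 441: h=1, h2=2, slot 1 occupied → index 3.
Insert 309: h=1, h2=10, slot 1 occupied → index 0.
Insert 657: h=8, slot 8 empty → index 8.
Insert 804: h=1, h2=5, slot 1 occupied → index 6.
Insert 753: h=5, slot 5 empty → index 5.
Insert 710: h=6, h2=1, slot 6 occupied → index 7.
Table: [309, 100, -, 441, -, 753, 804, 710, 657, -, -]

2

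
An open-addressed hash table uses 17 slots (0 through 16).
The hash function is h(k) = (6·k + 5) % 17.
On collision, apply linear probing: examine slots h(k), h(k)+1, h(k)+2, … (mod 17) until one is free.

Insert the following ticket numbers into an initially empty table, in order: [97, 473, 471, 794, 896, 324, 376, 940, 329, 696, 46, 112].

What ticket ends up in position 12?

97: h=9 => slot 9
473: h=4 => slot 4
471: h=9, probe 9,10 => slot 10
794: h=9, probe 9,10,11 => slot 11
896: h=9, probe 9,10,11,12 => slot 12
324: h=11, probe 11,12,13 => slot 13
376: h=0 => slot 0
940: h=1 => slot 1
329: h=7 => slot 7
696: h=16 => slot 16
46: h=9, probe 9,10,11,12,13,14 => slot 14
112: h=14, probe 14,15 => slot 15
Table: [376, 940, ., ., 473, ., ., 329, ., 97, 471, 794, 896, 324, 46, 112, 696]

896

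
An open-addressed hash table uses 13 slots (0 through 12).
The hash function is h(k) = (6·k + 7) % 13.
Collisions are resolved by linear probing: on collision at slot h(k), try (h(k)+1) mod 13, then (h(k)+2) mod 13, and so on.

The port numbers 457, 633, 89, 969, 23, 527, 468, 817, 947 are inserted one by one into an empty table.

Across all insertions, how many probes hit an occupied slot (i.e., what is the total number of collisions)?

10

457 hashes to 6; slot 6 is free → place at 6.
633 hashes to 9; slot 9 is free → place at 9.
89 hashes to 8; slot 8 is free → place at 8.
969 hashes to 10; slot 10 is free → place at 10.
23 hashes to 2; slot 2 is free → place at 2.
527 hashes to 10; 10 taken → place at 11.
468 hashes to 7; slot 7 is free → place at 7.
817 hashes to 8; 8,9,10,11 taken → place at 12.
947 hashes to 8; 8,9,10,11,12 taken → place at 0.
Table: [947, ., 23, ., ., ., 457, 468, 89, 633, 969, 527, 817]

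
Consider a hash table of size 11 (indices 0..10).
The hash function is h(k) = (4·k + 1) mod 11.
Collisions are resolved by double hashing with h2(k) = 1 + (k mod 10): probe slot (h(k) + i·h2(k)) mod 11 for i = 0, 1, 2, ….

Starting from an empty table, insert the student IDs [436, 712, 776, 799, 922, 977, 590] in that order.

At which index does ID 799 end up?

436 hashes to 7; slot 7 is free -> place at 7.
712 hashes to 0; slot 0 is free -> place at 0.
776 hashes to 3; slot 3 is free -> place at 3.
799 hashes to 7, h2=10; 7 taken -> place at 6.
922 hashes to 4; slot 4 is free -> place at 4.
977 hashes to 4, h2=8; 4 taken -> place at 1.
590 hashes to 7, h2=1; 7 taken -> place at 8.
Table: [712, 977, —, 776, 922, —, 799, 436, 590, —, —]

6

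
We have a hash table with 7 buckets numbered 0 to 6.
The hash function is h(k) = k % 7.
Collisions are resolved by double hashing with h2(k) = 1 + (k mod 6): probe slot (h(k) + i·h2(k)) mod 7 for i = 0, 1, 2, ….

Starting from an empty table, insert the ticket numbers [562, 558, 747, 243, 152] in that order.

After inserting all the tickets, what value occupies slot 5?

562 hashes to 2; slot 2 is free -> place at 2.
558 hashes to 5; slot 5 is free -> place at 5.
747 hashes to 5, h2=4; 5,2 taken -> place at 6.
243 hashes to 5, h2=4; 5,2,6 taken -> place at 3.
152 hashes to 5, h2=3; 5 taken -> place at 1.
Table: [., 152, 562, 243, ., 558, 747]

558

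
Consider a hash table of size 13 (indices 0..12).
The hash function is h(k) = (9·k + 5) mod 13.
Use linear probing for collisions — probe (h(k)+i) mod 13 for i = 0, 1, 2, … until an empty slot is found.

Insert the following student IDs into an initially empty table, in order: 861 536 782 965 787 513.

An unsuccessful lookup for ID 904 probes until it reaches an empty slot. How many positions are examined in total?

861 hashes to 6; slot 6 is free → place at 6.
536 hashes to 6; 6 taken → place at 7.
782 hashes to 10; slot 10 is free → place at 10.
965 hashes to 6; 6,7 taken → place at 8.
787 hashes to 3; slot 3 is free → place at 3.
513 hashes to 7; 7,8 taken → place at 9.
Table: [-, -, -, 787, -, -, 861, 536, 965, 513, 782, -, -]
Lookup 904: h=3, probe 3,4 → slot 4 empty, not found.

2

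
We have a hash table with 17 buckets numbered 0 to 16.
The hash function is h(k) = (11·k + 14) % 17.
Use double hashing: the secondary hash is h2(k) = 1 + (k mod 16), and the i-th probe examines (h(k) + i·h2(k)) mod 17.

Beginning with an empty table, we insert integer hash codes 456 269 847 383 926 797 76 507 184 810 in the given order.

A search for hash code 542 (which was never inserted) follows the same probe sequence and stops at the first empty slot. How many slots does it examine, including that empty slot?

3

456 hashes to 15; slot 15 is free → place at 15.
269 hashes to 15, h2=14; 15 taken → place at 12.
847 hashes to 15, h2=16; 15 taken → place at 14.
383 hashes to 11; slot 11 is free → place at 11.
926 hashes to 0; slot 0 is free → place at 0.
797 hashes to 9; slot 9 is free → place at 9.
76 hashes to 0, h2=13; 0 taken → place at 13.
507 hashes to 15, h2=12; 15 taken → place at 10.
184 hashes to 15, h2=9; 15 taken → place at 7.
810 hashes to 16; slot 16 is free → place at 16.
Table: [926, —, —, —, —, —, —, 184, —, 797, 507, 383, 269, 76, 847, 456, 810]
Lookup 542: h=9, h2=15, probe 9,7,5 → slot 5 empty, not found.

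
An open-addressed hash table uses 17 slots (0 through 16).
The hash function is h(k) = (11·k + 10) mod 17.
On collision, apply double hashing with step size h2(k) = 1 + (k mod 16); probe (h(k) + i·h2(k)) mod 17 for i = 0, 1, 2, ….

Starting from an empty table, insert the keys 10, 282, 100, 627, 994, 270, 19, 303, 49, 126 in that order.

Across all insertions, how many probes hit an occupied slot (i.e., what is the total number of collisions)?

4

10: h=1 => slot 1
282: h=1, h2=11, probe 1,12 => slot 12
100: h=5 => slot 5
627: h=5, h2=4, probe 5,9 => slot 9
994: h=13 => slot 13
270: h=5, h2=15, probe 5,3 => slot 3
19: h=15 => slot 15
303: h=11 => slot 11
49: h=5, h2=2, probe 5,7 => slot 7
126: h=2 => slot 2
Table: [—, 10, 126, 270, —, 100, —, 49, —, 627, —, 303, 282, 994, —, 19, —]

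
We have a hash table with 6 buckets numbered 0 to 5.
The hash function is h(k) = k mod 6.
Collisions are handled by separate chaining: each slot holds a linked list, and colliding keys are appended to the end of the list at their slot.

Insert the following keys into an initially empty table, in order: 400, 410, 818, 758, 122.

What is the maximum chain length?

4

Insert 400: h=4, bucket 4 empty → new chain.
Insert 410: h=2, bucket 2 empty → new chain.
Insert 818: h=2, bucket 2 nonempty → append to chain.
Insert 758: h=2, bucket 2 nonempty → append to chain.
Insert 122: h=2, bucket 2 nonempty → append to chain.
Final buckets:
0: —
1: —
2: 410 -> 818 -> 758 -> 122
3: —
4: 400
5: —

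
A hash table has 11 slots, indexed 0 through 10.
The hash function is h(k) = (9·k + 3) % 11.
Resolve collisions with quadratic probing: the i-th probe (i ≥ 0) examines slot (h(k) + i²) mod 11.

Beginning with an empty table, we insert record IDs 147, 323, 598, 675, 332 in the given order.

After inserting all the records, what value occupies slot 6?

147

147 hashes to 6; slot 6 is free => place at 6.
323 hashes to 6; 6 taken => place at 7.
598 hashes to 6; 6,7 taken => place at 10.
675 hashes to 6; 6,7,10 taken => place at 4.
332 hashes to 10; 10 taken => place at 0.
Table: [332, —, —, —, 675, —, 147, 323, —, —, 598]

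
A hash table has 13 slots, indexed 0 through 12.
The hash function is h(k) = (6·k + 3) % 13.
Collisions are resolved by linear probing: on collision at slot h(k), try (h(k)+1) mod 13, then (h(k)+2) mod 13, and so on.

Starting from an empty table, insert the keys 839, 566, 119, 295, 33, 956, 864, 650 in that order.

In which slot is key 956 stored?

9

Insert 839: h=6, slot 6 empty => index 6.
Insert 566: h=6, slot 6 occupied => index 7.
Insert 119: h=2, slot 2 empty => index 2.
Insert 295: h=5, slot 5 empty => index 5.
Insert 33: h=6, slots 6,7 occupied => index 8.
Insert 956: h=6, slots 6,7,8 occupied => index 9.
Insert 864: h=0, slot 0 empty => index 0.
Insert 650: h=3, slot 3 empty => index 3.
Table: [864, —, 119, 650, —, 295, 839, 566, 33, 956, —, —, —]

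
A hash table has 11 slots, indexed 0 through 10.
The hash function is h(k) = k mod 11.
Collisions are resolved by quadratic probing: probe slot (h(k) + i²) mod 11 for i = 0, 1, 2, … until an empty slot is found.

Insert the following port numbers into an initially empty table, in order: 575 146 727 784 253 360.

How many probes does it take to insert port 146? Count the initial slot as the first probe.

Insert 575: h=3, slot 3 empty → index 3.
Insert 146: h=3, slot 3 occupied → index 4.
Insert 727: h=1, slot 1 empty → index 1.
Insert 784: h=3, slots 3,4 occupied → index 7.
Insert 253: h=0, slot 0 empty → index 0.
Insert 360: h=8, slot 8 empty → index 8.
Table: [253, 727, -, 575, 146, -, -, 784, 360, -, -]

2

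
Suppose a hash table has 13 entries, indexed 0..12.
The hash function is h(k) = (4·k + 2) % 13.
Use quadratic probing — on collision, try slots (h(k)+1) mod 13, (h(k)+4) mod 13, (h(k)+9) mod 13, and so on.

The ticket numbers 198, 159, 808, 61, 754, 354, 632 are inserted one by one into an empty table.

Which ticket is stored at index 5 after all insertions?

Insert 198: h=1, slot 1 empty => index 1.
Insert 159: h=1, slot 1 occupied => index 2.
Insert 808: h=10, slot 10 empty => index 10.
Insert 61: h=12, slot 12 empty => index 12.
Insert 754: h=2, slot 2 occupied => index 3.
Insert 354: h=1, slots 1,2 occupied => index 5.
Insert 632: h=8, slot 8 empty => index 8.
Table: [-, 198, 159, 754, -, 354, -, -, 632, -, 808, -, 61]

354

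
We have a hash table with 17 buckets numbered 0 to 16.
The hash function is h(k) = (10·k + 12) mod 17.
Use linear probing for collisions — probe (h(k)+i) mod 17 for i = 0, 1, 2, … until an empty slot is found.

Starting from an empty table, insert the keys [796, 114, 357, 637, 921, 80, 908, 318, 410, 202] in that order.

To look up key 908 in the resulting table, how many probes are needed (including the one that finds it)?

2

Insert 796: h=16, slot 16 empty -> index 16.
Insert 114: h=13, slot 13 empty -> index 13.
Insert 357: h=12, slot 12 empty -> index 12.
Insert 637: h=7, slot 7 empty -> index 7.
Insert 921: h=8, slot 8 empty -> index 8.
Insert 80: h=13, slot 13 occupied -> index 14.
Insert 908: h=14, slot 14 occupied -> index 15.
Insert 318: h=13, slots 13,14,15,16 occupied -> index 0.
Insert 410: h=15, slots 15,16,0 occupied -> index 1.
Insert 202: h=9, slot 9 empty -> index 9.
Table: [318, 410, —, —, —, —, —, 637, 921, 202, —, —, 357, 114, 80, 908, 796]
Lookup 908: h=14, probe 14,15 → found at 15.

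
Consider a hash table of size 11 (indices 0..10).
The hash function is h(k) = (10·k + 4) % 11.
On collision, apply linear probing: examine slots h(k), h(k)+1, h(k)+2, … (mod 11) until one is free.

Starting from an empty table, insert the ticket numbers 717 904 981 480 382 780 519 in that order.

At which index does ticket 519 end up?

717 hashes to 2; slot 2 is free => place at 2.
904 hashes to 2; 2 taken => place at 3.
981 hashes to 2; 2,3 taken => place at 4.
480 hashes to 8; slot 8 is free => place at 8.
382 hashes to 7; slot 7 is free => place at 7.
780 hashes to 5; slot 5 is free => place at 5.
519 hashes to 2; 2,3,4,5 taken => place at 6.
Table: [—, —, 717, 904, 981, 780, 519, 382, 480, —, —]

6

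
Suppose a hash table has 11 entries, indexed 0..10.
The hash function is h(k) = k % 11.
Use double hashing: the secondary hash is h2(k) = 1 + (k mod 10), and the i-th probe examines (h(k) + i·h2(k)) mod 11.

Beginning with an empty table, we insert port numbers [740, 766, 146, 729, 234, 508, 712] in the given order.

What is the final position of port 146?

Insert 740: h=3, slot 3 empty -> index 3.
Insert 766: h=7, slot 7 empty -> index 7.
Insert 146: h=3, h2=7, slot 3 occupied -> index 10.
Insert 729: h=3, h2=10, slot 3 occupied -> index 2.
Insert 234: h=3, h2=5, slot 3 occupied -> index 8.
Insert 508: h=2, h2=9, slot 2 occupied -> index 0.
Insert 712: h=8, h2=3, slots 8,0,3 occupied -> index 6.
Table: [508, -, 729, 740, -, -, 712, 766, 234, -, 146]

10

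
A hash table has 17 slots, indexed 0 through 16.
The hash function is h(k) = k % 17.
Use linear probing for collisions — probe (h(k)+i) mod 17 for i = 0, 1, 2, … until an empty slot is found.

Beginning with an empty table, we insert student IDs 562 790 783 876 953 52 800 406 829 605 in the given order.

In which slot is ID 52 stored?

562 hashes to 1; slot 1 is free => place at 1.
790 hashes to 8; slot 8 is free => place at 8.
783 hashes to 1; 1 taken => place at 2.
876 hashes to 9; slot 9 is free => place at 9.
953 hashes to 1; 1,2 taken => place at 3.
52 hashes to 1; 1,2,3 taken => place at 4.
800 hashes to 1; 1,2,3,4 taken => place at 5.
406 hashes to 15; slot 15 is free => place at 15.
829 hashes to 13; slot 13 is free => place at 13.
605 hashes to 10; slot 10 is free => place at 10.
Table: [_, 562, 783, 953, 52, 800, _, _, 790, 876, 605, _, _, 829, _, 406, _]

4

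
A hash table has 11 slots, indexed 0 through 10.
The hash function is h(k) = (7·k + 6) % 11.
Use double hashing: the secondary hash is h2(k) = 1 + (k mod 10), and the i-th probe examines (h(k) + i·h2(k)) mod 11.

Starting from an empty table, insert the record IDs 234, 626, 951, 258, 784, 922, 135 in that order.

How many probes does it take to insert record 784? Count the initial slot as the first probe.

3

Insert 234: h=5, slot 5 empty -> index 5.
Insert 626: h=10, slot 10 empty -> index 10.
Insert 951: h=8, slot 8 empty -> index 8.
Insert 258: h=8, h2=9, slot 8 occupied -> index 6.
Insert 784: h=5, h2=5, slots 5,10 occupied -> index 4.
Insert 922: h=3, slot 3 empty -> index 3.
Insert 135: h=5, h2=6, slot 5 occupied -> index 0.
Table: [135, _, _, 922, 784, 234, 258, _, 951, _, 626]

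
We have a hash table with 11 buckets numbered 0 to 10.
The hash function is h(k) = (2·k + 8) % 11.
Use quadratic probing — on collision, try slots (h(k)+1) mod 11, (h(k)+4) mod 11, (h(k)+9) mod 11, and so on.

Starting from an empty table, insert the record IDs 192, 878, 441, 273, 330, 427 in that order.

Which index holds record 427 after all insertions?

192: h=7 → slot 7
878: h=4 → slot 4
441: h=10 → slot 10
273: h=4, probe 4,5 → slot 5
330: h=8 → slot 8
427: h=4, probe 4,5,8,2 → slot 2
Table: [_, _, 427, _, 878, 273, _, 192, 330, _, 441]

2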